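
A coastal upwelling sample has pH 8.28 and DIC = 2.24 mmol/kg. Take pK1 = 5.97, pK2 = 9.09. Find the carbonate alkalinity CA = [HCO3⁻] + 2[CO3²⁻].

CA = [HCO3⁻] + 2[CO3²⁻] = (α₁ + 2α₂)·DIC
At pH 8.28: [H⁺]/K1 = 10^-2.31 = 0.0048978, K2/[H⁺] = 10^-0.81 = 0.15488
α₁ = 1/(1 + 0.0048978 + 0.15488) = 1/1.1598 = 0.8622; α₂ = α₁·K2/[H⁺] = 0.1335
α₁ + 2α₂ = 1.1293
CA = 1.1293 × 2.24 = 2.53 mmol/kg

CA = 2.53 mmol/kg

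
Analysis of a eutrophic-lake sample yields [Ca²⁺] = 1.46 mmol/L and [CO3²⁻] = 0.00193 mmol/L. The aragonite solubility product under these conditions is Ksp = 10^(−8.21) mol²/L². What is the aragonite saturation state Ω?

Ω = 0.457

Ksp = 10^(−8.21) = 6.166×10^-9
Ω = [Ca²⁺][CO3²⁻]/Ksp = (1.46×10^-3)(0.00193×10^-3) / 6.166×10^-9 = 0.457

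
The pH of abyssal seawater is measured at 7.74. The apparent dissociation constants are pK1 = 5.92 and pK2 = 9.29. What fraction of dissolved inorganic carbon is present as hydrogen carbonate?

α₁ = 0.958

α₁ = 1 / (1 + [H⁺]/K1 + K2/[H⁺]) = 1 / (1 + 10^-1.82 + 10^-1.55)
   = 1 / (1 + 0.015136 + 0.028184) = 1/1.0433 = 0.9585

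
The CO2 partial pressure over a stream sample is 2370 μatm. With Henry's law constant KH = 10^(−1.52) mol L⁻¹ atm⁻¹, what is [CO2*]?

KH = 10^(−1.52) = 3.020×10^-2 mol L⁻¹ atm⁻¹
[CO2*] = KH · pCO2 = 3.020×10^-2 × 2370×10^-6 atm = 7.16×10^-5 mol/L

[CO2*] = 71.6 μmol/L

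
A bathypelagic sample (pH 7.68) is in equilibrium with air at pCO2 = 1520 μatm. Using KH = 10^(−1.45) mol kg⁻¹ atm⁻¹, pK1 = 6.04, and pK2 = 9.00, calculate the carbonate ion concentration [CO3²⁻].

[CO2*] = KH · pCO2 = 10^(−1.45) × 1520×10^-6 = 5.393×10^-5 mol/kg
α₀ = 1/(1 + K1/[H⁺] + K1K2/[H⁺]²) = 1/(1 + 10^+1.64 + 10^+0.32) = 0.02139
DIC = [CO2*]/α₀ = 5.393×10^-5 / 0.02139 = 2.521 mmol/kg
[CO3²⁻] = α₂·DIC; α₂ = 0.04470, so [CO3²⁻] = 0.04470 × 2.521 = 0.113 mmol/kg

[CO3²⁻] = 0.113 mmol/kg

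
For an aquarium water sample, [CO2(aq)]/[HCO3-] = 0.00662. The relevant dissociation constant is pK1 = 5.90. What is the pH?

From K1 = [H⁺][HCO3-]/[CO2(aq)]:  pH = pK1 − log₁₀([CO2(aq)]/[HCO3-])
log₁₀(0.00662) = -2.179
pH = 5.90 − (-2.179) = 8.08

pH = 8.08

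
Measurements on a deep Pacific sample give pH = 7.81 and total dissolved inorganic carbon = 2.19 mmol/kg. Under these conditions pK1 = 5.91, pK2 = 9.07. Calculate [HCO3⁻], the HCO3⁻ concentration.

α₁ = 1 / (1 + [H⁺]/K1 + K2/[H⁺]) = 1 / (1 + 10^-1.90 + 10^-1.26)
   = 1 / (1 + 0.012589 + 0.054954) = 1/1.0675 = 0.9367
[HCO3⁻] = α₁ × DIC = 0.9367 × 2.19 = 2.05 mmol/kg

[HCO3⁻] = 2.05 mmol/kg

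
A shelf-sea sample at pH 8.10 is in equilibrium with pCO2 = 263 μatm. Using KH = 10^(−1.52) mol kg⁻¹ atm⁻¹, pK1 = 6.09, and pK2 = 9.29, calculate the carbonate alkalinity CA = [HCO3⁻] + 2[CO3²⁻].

[CO2*] = KH · pCO2 = 10^(−1.52) × 263×10^-6 = 7.942×10^-6 mol/kg
α₀ = 1/(1 + K1/[H⁺] + K1K2/[H⁺]²) = 1/(1 + 10^+2.01 + 10^+0.82) = 0.009096
DIC = [CO2*]/α₀ = 7.942×10^-6 / 0.009096 = 0.8732 mmol/kg
CA = (α₁ + 2α₂)·DIC = (0.9308 + 2×0.06010) × 0.8732 = 0.918 mmol/kg

CA = 0.918 mmol/kg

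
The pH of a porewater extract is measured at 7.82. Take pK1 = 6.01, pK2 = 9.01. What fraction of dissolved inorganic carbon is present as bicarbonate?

α₁ = 0.926

α₁ = 1 / (1 + [H⁺]/K1 + K2/[H⁺]) = 1 / (1 + 10^-1.81 + 10^-1.19)
   = 1 / (1 + 0.015488 + 0.064565) = 1/1.0801 = 0.9259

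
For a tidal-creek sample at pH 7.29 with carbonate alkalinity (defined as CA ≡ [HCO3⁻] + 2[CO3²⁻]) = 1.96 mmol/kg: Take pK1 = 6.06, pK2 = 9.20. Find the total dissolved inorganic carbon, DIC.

DIC = 2.05 mmol/kg

CA = [HCO3⁻] + 2[CO3²⁻] = (α₁ + 2α₂)·DIC
At pH 7.29: [H⁺]/K1 = 10^-1.23 = 0.058884, K2/[H⁺] = 10^-1.91 = 0.012303
α₁ = 1/(1 + 0.058884 + 0.012303) = 1/1.0712 = 0.9335; α₂ = α₁·K2/[H⁺] = 0.01149
α₁ + 2α₂ = 0.9565
DIC = CA / (α₁ + 2α₂) = 1.96 / 0.9565 = 2.05 mmol/kg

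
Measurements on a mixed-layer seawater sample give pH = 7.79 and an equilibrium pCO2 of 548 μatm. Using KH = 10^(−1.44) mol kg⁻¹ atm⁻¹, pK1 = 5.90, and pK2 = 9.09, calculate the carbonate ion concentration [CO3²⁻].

[CO2*] = KH · pCO2 = 10^(−1.44) × 548×10^-6 = 1.990×10^-5 mol/kg
α₀ = 1/(1 + K1/[H⁺] + K1K2/[H⁺]²) = 1/(1 + 10^+1.89 + 10^+0.59) = 0.01212
DIC = [CO2*]/α₀ = 1.990×10^-5 / 0.01212 = 1.642 mmol/kg
[CO3²⁻] = α₂·DIC; α₂ = 0.04715, so [CO3²⁻] = 0.04715 × 1.642 = 0.0774 mmol/kg

[CO3²⁻] = 0.0774 mmol/kg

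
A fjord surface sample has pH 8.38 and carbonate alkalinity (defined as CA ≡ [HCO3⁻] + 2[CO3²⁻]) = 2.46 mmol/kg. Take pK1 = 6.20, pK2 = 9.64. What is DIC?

CA = [HCO3⁻] + 2[CO3²⁻] = (α₁ + 2α₂)·DIC
At pH 8.38: [H⁺]/K1 = 10^-2.18 = 0.0066069, K2/[H⁺] = 10^-1.26 = 0.054954
α₁ = 1/(1 + 0.0066069 + 0.054954) = 1/1.0616 = 0.9420; α₂ = α₁·K2/[H⁺] = 0.05177
α₁ + 2α₂ = 1.0455
DIC = CA / (α₁ + 2α₂) = 2.46 / 1.0455 = 2.35 mmol/kg

DIC = 2.35 mmol/kg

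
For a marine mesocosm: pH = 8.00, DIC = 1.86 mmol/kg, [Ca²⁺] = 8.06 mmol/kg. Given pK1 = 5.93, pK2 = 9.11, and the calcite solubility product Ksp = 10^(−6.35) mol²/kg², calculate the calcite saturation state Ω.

Ω = 2.40

α₂ = 1 / (1 + [H⁺]/K2 + [H⁺]²/(K1K2)) = 1 / (1 + 10^+1.11 + 10^-0.96)
   = 1 / (1 + 12.882 + 0.10965) = 1/13.992 = 0.07147
[CO3²⁻] = α₂ × DIC = 0.07147 × 1.86 = 0.1329 mmol/kg
Ksp = 10^(−6.35) = 4.467×10^-7
Ω = [Ca²⁺][CO3²⁻]/Ksp = (8.06×10^-3)(1.329×10^-4) / 4.467×10^-7 = 2.40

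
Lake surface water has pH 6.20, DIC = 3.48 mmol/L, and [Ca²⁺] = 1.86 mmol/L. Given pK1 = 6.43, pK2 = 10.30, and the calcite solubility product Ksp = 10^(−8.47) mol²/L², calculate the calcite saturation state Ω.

α₂ = 1 / (1 + [H⁺]/K2 + [H⁺]²/(K1K2)) = 1 / (1 + 10^+4.10 + 10^+4.33)
   = 1 / (1 + 1.2589×10^4 + 2.1380×10^4) = 1/3.3970×10^4 = 2.944×10^-5
[CO3²⁻] = α₂ × DIC = 2.944×10^-5 × 3.48 = 0.0001024 mmol/L = 0.1024 μmol/L
Ksp = 10^(−8.47) = 3.388×10^-9
Ω = [Ca²⁺][CO3²⁻]/Ksp = (1.86×10^-3)(1.024×10^-7) / 3.388×10^-9 = 0.0562

Ω = 0.0562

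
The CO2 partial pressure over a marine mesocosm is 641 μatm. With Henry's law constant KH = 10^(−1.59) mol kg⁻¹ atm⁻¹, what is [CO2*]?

KH = 10^(−1.59) = 2.570×10^-2 mol kg⁻¹ atm⁻¹
[CO2*] = KH · pCO2 = 2.570×10^-2 × 641×10^-6 atm = 1.65×10^-5 mol/kg

[CO2*] = 16.5 μmol/kg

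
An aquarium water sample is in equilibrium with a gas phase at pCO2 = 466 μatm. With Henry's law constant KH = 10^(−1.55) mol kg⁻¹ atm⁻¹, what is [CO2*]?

KH = 10^(−1.55) = 2.818×10^-2 mol kg⁻¹ atm⁻¹
[CO2*] = KH · pCO2 = 2.818×10^-2 × 466×10^-6 atm = 1.31×10^-5 mol/kg

[CO2*] = 13.1 μmol/kg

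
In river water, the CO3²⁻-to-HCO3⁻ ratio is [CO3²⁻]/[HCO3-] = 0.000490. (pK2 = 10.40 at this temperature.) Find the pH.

From K2 = [H⁺][CO3²⁻]/[HCO3-]:  pH = pK2 + log₁₀([CO3²⁻]/[HCO3-])
log₁₀(0.000490) = -3.310
pH = 10.40 + (-3.310) = 7.09

pH = 7.09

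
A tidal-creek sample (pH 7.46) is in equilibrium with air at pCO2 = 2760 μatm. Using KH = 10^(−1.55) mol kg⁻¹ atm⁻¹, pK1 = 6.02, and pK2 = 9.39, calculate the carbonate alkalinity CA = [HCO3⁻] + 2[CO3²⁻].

[CO2*] = KH · pCO2 = 10^(−1.55) × 2760×10^-6 = 7.779×10^-5 mol/kg
α₀ = 1/(1 + K1/[H⁺] + K1K2/[H⁺]²) = 1/(1 + 10^+1.44 + 10^-0.49) = 0.03464
DIC = [CO2*]/α₀ = 7.779×10^-5 / 0.03464 = 2.245 mmol/kg
CA = (α₁ + 2α₂)·DIC = (0.9541 + 2×0.01121) × 2.245 = 2.19 mmol/kg

CA = 2.19 mmol/kg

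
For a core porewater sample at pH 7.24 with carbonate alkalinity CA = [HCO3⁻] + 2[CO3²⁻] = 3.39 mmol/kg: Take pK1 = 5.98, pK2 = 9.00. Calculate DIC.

DIC = 3.51 mmol/kg

CA = [HCO3⁻] + 2[CO3²⁻] = (α₁ + 2α₂)·DIC
At pH 7.24: [H⁺]/K1 = 10^-1.26 = 0.054954, K2/[H⁺] = 10^-1.76 = 0.017378
α₁ = 1/(1 + 0.054954 + 0.017378) = 1/1.0723 = 0.9325; α₂ = α₁·K2/[H⁺] = 0.01621
α₁ + 2α₂ = 0.9650
DIC = CA / (α₁ + 2α₂) = 3.39 / 0.9650 = 3.51 mmol/kg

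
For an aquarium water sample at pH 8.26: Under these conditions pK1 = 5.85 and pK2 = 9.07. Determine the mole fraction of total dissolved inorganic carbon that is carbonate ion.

α₂ = 1 / (1 + [H⁺]/K2 + [H⁺]²/(K1K2)) = 1 / (1 + 10^+0.81 + 10^-1.60)
   = 1 / (1 + 6.4565 + 0.025119) = 1/7.4817 = 0.1337

α₂ = 0.134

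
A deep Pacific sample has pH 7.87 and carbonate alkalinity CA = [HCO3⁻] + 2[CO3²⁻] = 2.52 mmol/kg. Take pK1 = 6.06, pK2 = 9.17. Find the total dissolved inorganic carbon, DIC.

CA = [HCO3⁻] + 2[CO3²⁻] = (α₁ + 2α₂)·DIC
At pH 7.87: [H⁺]/K1 = 10^-1.81 = 0.015488, K2/[H⁺] = 10^-1.30 = 0.050119
α₁ = 1/(1 + 0.015488 + 0.050119) = 1/1.0656 = 0.9384; α₂ = α₁·K2/[H⁺] = 0.04703
α₁ + 2α₂ = 1.0325
DIC = CA / (α₁ + 2α₂) = 2.52 / 1.0325 = 2.44 mmol/kg

DIC = 2.44 mmol/kg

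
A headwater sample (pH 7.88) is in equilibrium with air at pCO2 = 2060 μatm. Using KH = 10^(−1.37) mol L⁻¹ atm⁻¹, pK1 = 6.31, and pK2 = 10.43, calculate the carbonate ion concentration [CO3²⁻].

[CO3²⁻] = 9.20 μmol/L

[CO2*] = KH · pCO2 = 10^(−1.37) × 2060×10^-6 = 8.788×10^-5 mol/L
α₀ = 1/(1 + K1/[H⁺] + K1K2/[H⁺]²) = 1/(1 + 10^+1.57 + 10^-0.98) = 0.02614
DIC = [CO2*]/α₀ = 8.788×10^-5 / 0.02614 = 3.362 mmol/L
[CO3²⁻] = α₂·DIC; α₂ = 0.002737, so [CO3²⁻] = 0.002737 × 3.362 = 0.00920 mmol/L = 9.20 μmol/L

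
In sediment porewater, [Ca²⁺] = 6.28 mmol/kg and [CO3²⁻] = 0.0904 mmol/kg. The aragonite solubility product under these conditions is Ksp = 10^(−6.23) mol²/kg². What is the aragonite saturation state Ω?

Ksp = 10^(−6.23) = 5.888×10^-7
Ω = [Ca²⁺][CO3²⁻]/Ksp = (6.28×10^-3)(0.0904×10^-3) / 5.888×10^-7 = 0.964

Ω = 0.964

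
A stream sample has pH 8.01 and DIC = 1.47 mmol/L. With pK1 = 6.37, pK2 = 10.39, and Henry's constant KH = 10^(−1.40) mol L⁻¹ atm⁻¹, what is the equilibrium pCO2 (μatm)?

α₀ = 1 / (1 + K1/[H⁺] + K1K2/[H⁺]²) = 1 / (1 + 10^+1.64 + 10^-0.74)
   = 1 / (1 + 43.652 + 0.18197) = 1/44.834 = 0.02230
[CO2*] = α₀ × DIC = 0.02230 × 1.47 = 0.03279 mmol/L
pCO2 = [CO2*]/KH = 3.279×10^-5 / 3.981×10^-2 = 824 μatm

pCO2 = 824 μatm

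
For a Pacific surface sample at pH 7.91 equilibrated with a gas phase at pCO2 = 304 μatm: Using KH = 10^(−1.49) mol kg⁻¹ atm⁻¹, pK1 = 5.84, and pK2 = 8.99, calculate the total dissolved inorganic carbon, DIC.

DIC = 1.26 mmol/kg

[CO2*] = KH · pCO2 = 10^(−1.49) × 304×10^-6 = 9.837×10^-6 mol/kg
α₀ = 1/(1 + K1/[H⁺] + K1K2/[H⁺]²) = 1/(1 + 10^+2.07 + 10^+0.99) = 0.007797
DIC = [CO2*]/α₀ = 9.837×10^-6 / 0.007797 = 1.26 mmol/kg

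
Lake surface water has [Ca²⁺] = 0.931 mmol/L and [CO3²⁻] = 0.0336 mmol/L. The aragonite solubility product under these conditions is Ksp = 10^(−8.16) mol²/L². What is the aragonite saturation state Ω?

Ω = 4.52

Ksp = 10^(−8.16) = 6.918×10^-9
Ω = [Ca²⁺][CO3²⁻]/Ksp = (0.931×10^-3)(0.0336×10^-3) / 6.918×10^-9 = 4.52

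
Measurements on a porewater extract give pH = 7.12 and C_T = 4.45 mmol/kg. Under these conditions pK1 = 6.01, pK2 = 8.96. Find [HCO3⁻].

α₁ = 1 / (1 + [H⁺]/K1 + K2/[H⁺]) = 1 / (1 + 10^-1.11 + 10^-1.84)
   = 1 / (1 + 0.077625 + 0.014454) = 1/1.0921 = 0.9157
[HCO3⁻] = α₁ × DIC = 0.9157 × 4.45 = 4.07 mmol/kg

[HCO3⁻] = 4.07 mmol/kg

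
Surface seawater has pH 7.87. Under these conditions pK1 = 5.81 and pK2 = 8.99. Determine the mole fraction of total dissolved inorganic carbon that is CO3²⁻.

α₂ = 0.0699

α₂ = 1 / (1 + [H⁺]/K2 + [H⁺]²/(K1K2)) = 1 / (1 + 10^+1.12 + 10^-0.94)
   = 1 / (1 + 13.183 + 0.11482) = 1/14.297 = 0.06994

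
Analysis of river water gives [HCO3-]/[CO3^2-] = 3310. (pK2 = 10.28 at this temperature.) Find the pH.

pH = 6.76

From K2 = [H⁺][CO3^2-]/[HCO3-]:  pH = pK2 − log₁₀([HCO3-]/[CO3^2-])
log₁₀(3310) = +3.520
pH = 10.28 − (+3.520) = 6.76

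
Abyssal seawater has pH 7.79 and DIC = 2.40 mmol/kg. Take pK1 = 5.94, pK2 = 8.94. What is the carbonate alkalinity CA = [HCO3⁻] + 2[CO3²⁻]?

CA = 2.53 mmol/kg

CA = [HCO3⁻] + 2[CO3²⁻] = (α₁ + 2α₂)·DIC
At pH 7.79: [H⁺]/K1 = 10^-1.85 = 0.014125, K2/[H⁺] = 10^-1.15 = 0.070795
α₁ = 1/(1 + 0.014125 + 0.070795) = 1/1.0849 = 0.9217; α₂ = α₁·K2/[H⁺] = 0.06525
α₁ + 2α₂ = 1.0522
CA = 1.0522 × 2.40 = 2.53 mmol/kg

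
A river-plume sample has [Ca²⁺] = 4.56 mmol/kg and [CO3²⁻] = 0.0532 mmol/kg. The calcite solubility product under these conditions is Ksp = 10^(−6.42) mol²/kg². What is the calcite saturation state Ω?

Ω = 0.638

Ksp = 10^(−6.42) = 3.802×10^-7
Ω = [Ca²⁺][CO3²⁻]/Ksp = (4.56×10^-3)(0.0532×10^-3) / 3.802×10^-7 = 0.638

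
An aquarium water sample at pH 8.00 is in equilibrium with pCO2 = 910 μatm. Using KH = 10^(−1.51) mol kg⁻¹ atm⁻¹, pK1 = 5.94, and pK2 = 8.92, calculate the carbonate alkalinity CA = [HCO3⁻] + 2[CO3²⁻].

[CO2*] = KH · pCO2 = 10^(−1.51) × 910×10^-6 = 2.812×10^-5 mol/kg
α₀ = 1/(1 + K1/[H⁺] + K1K2/[H⁺]²) = 1/(1 + 10^+2.06 + 10^+1.14) = 0.007715
DIC = [CO2*]/α₀ = 2.812×10^-5 / 0.007715 = 3.645 mmol/kg
CA = (α₁ + 2α₂)·DIC = (0.8858 + 2×0.1065) × 3.645 = 4.01 mmol/kg

CA = 4.01 mmol/kg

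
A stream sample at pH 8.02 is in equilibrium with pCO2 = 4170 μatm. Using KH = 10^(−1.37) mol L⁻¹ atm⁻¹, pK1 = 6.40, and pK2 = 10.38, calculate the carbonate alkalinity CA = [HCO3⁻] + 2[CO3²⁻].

[CO2*] = KH · pCO2 = 10^(−1.37) × 4170×10^-6 = 1.779×10^-4 mol/L
α₀ = 1/(1 + K1/[H⁺] + K1K2/[H⁺]²) = 1/(1 + 10^+1.62 + 10^-0.74) = 0.02333
DIC = [CO2*]/α₀ = 1.779×10^-4 / 0.02333 = 7.626 mmol/L
CA = (α₁ + 2α₂)·DIC = (0.9724 + 2×0.004245) × 7.626 = 7.48 mmol/L

CA = 7.48 mmol/L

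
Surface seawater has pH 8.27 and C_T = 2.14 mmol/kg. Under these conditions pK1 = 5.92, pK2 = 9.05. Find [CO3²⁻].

[CO3²⁻] = 0.303 mmol/kg

α₂ = 1 / (1 + [H⁺]/K2 + [H⁺]²/(K1K2)) = 1 / (1 + 10^+0.78 + 10^-1.57)
   = 1 / (1 + 6.0256 + 0.026915) = 1/7.0525 = 0.1418
[CO3²⁻] = α₂ × DIC = 0.1418 × 2.14 = 0.303 mmol/kg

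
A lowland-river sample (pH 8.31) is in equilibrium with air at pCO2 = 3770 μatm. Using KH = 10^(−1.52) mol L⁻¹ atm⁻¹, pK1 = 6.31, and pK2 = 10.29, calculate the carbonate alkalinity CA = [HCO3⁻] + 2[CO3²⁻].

CA = 11.6 mmol/L

[CO2*] = KH · pCO2 = 10^(−1.52) × 3770×10^-6 = 1.139×10^-4 mol/L
α₀ = 1/(1 + K1/[H⁺] + K1K2/[H⁺]²) = 1/(1 + 10^+2.00 + 10^+0.02) = 0.009799
DIC = [CO2*]/α₀ = 1.139×10^-4 / 0.009799 = 11.62 mmol/L
CA = (α₁ + 2α₂)·DIC = (0.9799 + 2×0.01026) × 11.62 = 11.6 mmol/L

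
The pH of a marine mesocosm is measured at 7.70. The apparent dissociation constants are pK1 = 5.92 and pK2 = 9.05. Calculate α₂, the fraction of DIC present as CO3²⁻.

α₂ = 0.0421

α₂ = 1 / (1 + [H⁺]/K2 + [H⁺]²/(K1K2)) = 1 / (1 + 10^+1.35 + 10^-0.43)
   = 1 / (1 + 22.387 + 0.37154) = 1/23.759 = 0.04209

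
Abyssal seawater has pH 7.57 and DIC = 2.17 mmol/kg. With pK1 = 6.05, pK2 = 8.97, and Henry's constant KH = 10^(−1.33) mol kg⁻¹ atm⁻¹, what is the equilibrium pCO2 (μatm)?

pCO2 = 1310 μatm

α₀ = 1 / (1 + K1/[H⁺] + K1K2/[H⁺]²) = 1 / (1 + 10^+1.52 + 10^+0.12)
   = 1 / (1 + 33.113 + 1.3183) = 1/35.431 = 0.02822
[CO2*] = α₀ × DIC = 0.02822 × 2.17 = 0.06125 mmol/kg
pCO2 = [CO2*]/KH = 6.125×10^-5 / 4.677×10^-2 = 1310 μatm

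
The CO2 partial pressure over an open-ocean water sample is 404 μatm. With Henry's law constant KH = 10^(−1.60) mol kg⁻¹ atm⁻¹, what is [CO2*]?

KH = 10^(−1.60) = 2.512×10^-2 mol kg⁻¹ atm⁻¹
[CO2*] = KH · pCO2 = 2.512×10^-2 × 404×10^-6 atm = 1.01×10^-5 mol/kg

[CO2*] = 10.1 μmol/kg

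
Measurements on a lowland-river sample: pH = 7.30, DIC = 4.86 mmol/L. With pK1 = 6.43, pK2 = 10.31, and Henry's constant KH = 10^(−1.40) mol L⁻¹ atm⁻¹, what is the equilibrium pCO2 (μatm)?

α₀ = 1 / (1 + K1/[H⁺] + K1K2/[H⁺]²) = 1 / (1 + 10^+0.87 + 10^-2.14)
   = 1 / (1 + 7.4131 + 0.0072444) = 1/8.4203 = 0.1188
[CO2*] = α₀ × DIC = 0.1188 × 4.86 = 0.5772 mmol/L
pCO2 = [CO2*]/KH = 5.772×10^-4 / 3.981×10^-2 = 1.45×10^4 μatm

pCO2 = 1.45×10^4 μatm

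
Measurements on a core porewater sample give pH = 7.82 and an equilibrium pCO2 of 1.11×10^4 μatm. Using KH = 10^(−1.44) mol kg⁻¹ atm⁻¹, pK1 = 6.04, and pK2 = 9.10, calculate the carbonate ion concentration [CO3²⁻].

[CO3²⁻] = 1.27 mmol/kg

[CO2*] = KH · pCO2 = 10^(−1.44) × 1.11×10^4×10^-6 = 4.030×10^-4 mol/kg
α₀ = 1/(1 + K1/[H⁺] + K1K2/[H⁺]²) = 1/(1 + 10^+1.78 + 10^+0.50) = 0.01552
DIC = [CO2*]/α₀ = 4.030×10^-4 / 0.01552 = 25.96 mmol/kg
[CO3²⁻] = α₂·DIC; α₂ = 0.04909, so [CO3²⁻] = 0.04909 × 25.96 = 1.27 mmol/kg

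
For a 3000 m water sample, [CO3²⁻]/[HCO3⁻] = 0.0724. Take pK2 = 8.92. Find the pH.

pH = 7.78

From K2 = [H⁺][CO3²⁻]/[HCO3⁻]:  pH = pK2 + log₁₀([CO3²⁻]/[HCO3⁻])
log₁₀(0.0724) = -1.140
pH = 8.92 + (-1.140) = 7.78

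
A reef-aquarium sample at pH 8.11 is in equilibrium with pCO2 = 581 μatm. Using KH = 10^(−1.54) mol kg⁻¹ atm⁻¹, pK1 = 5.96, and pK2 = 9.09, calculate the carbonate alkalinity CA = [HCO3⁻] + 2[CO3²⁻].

CA = 2.86 mmol/kg

[CO2*] = KH · pCO2 = 10^(−1.54) × 581×10^-6 = 1.676×10^-5 mol/kg
α₀ = 1/(1 + K1/[H⁺] + K1K2/[H⁺]²) = 1/(1 + 10^+2.15 + 10^+1.17) = 0.006368
DIC = [CO2*]/α₀ = 1.676×10^-5 / 0.006368 = 2.631 mmol/kg
CA = (α₁ + 2α₂)·DIC = (0.8994 + 2×0.09418) × 2.631 = 2.86 mmol/kg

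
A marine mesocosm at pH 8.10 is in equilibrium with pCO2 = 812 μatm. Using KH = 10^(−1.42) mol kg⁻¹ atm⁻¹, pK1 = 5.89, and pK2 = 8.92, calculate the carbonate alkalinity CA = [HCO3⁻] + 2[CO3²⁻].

CA = 6.52 mmol/kg

[CO2*] = KH · pCO2 = 10^(−1.42) × 812×10^-6 = 3.087×10^-5 mol/kg
α₀ = 1/(1 + K1/[H⁺] + K1K2/[H⁺]²) = 1/(1 + 10^+2.21 + 10^+1.39) = 0.005327
DIC = [CO2*]/α₀ = 3.087×10^-5 / 0.005327 = 5.795 mmol/kg
CA = (α₁ + 2α₂)·DIC = (0.8639 + 2×0.1308) × 5.795 = 6.52 mmol/kg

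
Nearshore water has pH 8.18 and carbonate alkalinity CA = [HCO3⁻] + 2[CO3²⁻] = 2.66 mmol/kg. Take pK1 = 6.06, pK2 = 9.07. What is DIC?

DIC = 2.40 mmol/kg

CA = [HCO3⁻] + 2[CO3²⁻] = (α₁ + 2α₂)·DIC
At pH 8.18: [H⁺]/K1 = 10^-2.12 = 0.0075858, K2/[H⁺] = 10^-0.89 = 0.12882
α₁ = 1/(1 + 0.0075858 + 0.12882) = 1/1.1364 = 0.8800; α₂ = α₁·K2/[H⁺] = 0.1134
α₁ + 2α₂ = 1.1067
DIC = CA / (α₁ + 2α₂) = 2.66 / 1.1067 = 2.40 mmol/kg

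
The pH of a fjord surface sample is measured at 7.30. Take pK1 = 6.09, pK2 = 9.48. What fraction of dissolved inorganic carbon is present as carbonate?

α₂ = 0.00618

α₂ = 1 / (1 + [H⁺]/K2 + [H⁺]²/(K1K2)) = 1 / (1 + 10^+2.18 + 10^+0.97)
   = 1 / (1 + 151.36 + 9.3325) = 1/161.69 = 0.006185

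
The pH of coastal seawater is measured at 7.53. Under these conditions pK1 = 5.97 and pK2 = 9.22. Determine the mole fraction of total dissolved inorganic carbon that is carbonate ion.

α₂ = 0.0195

α₂ = 1 / (1 + [H⁺]/K2 + [H⁺]²/(K1K2)) = 1 / (1 + 10^+1.69 + 10^+0.13)
   = 1 / (1 + 48.978 + 1.3490) = 1/51.327 = 0.01948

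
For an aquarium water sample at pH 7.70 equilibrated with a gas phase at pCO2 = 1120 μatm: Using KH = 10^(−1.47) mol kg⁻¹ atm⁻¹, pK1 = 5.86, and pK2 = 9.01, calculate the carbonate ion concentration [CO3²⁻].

[CO2*] = KH · pCO2 = 10^(−1.47) × 1120×10^-6 = 3.795×10^-5 mol/kg
α₀ = 1/(1 + K1/[H⁺] + K1K2/[H⁺]²) = 1/(1 + 10^+1.84 + 10^+0.53) = 0.01359
DIC = [CO2*]/α₀ = 3.795×10^-5 / 0.01359 = 2.792 mmol/kg
[CO3²⁻] = α₂·DIC; α₂ = 0.04606, so [CO3²⁻] = 0.04606 × 2.792 = 0.129 mmol/kg

[CO3²⁻] = 0.129 mmol/kg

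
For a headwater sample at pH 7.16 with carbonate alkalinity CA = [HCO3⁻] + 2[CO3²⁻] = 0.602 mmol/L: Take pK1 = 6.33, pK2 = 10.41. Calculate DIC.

CA = [HCO3⁻] + 2[CO3²⁻] = (α₁ + 2α₂)·DIC
At pH 7.16: [H⁺]/K1 = 10^-0.83 = 0.14791, K2/[H⁺] = 10^-3.25 = 0.00056234
α₁ = 1/(1 + 0.14791 + 0.00056234) = 1/1.1485 = 0.8707; α₂ = α₁·K2/[H⁺] = 0.0004896
α₁ + 2α₂ = 0.8717
DIC = CA / (α₁ + 2α₂) = 0.602 / 0.8717 = 0.691 mmol/L

DIC = 0.691 mmol/L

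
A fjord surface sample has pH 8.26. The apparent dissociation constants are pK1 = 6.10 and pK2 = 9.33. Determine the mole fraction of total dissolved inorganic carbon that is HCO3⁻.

α₁ = 0.916

α₁ = 1 / (1 + [H⁺]/K1 + K2/[H⁺]) = 1 / (1 + 10^-2.16 + 10^-1.07)
   = 1 / (1 + 0.0069183 + 0.085114) = 1/1.0920 = 0.9157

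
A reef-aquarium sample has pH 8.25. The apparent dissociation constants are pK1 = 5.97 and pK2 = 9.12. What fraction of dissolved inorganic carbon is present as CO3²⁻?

α₂ = 1 / (1 + [H⁺]/K2 + [H⁺]²/(K1K2)) = 1 / (1 + 10^+0.87 + 10^-1.41)
   = 1 / (1 + 7.4131 + 0.038905) = 1/8.4520 = 0.1183

α₂ = 0.118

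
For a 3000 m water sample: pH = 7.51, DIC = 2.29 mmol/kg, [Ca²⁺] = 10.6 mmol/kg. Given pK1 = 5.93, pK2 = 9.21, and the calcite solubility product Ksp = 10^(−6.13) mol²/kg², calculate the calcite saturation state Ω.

Ω = 0.624

α₂ = 1 / (1 + [H⁺]/K2 + [H⁺]²/(K1K2)) = 1 / (1 + 10^+1.70 + 10^+0.12)
   = 1 / (1 + 50.119 + 1.3183) = 1/52.437 = 0.01907
[CO3²⁻] = α₂ × DIC = 0.01907 × 2.29 = 0.04367 mmol/kg
Ksp = 10^(−6.13) = 7.413×10^-7
Ω = [Ca²⁺][CO3²⁻]/Ksp = (10.6×10^-3)(4.367×10^-5) / 7.413×10^-7 = 0.624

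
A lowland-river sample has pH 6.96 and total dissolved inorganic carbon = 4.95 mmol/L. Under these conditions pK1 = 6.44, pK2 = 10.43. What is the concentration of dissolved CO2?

[CO2*] = 1.15 mmol/L

α₀ = 1 / (1 + K1/[H⁺] + K1K2/[H⁺]²) = 1 / (1 + 10^+0.52 + 10^-2.95)
   = 1 / (1 + 3.3113 + 0.0011220) = 1/4.3124 = 0.2319
[CO2*] = α₀ × DIC = 0.2319 × 4.95 = 1.15 mmol/L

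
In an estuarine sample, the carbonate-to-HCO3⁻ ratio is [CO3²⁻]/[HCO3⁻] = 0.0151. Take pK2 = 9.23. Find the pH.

pH = 7.41

From K2 = [H⁺][CO3²⁻]/[HCO3⁻]:  pH = pK2 + log₁₀([CO3²⁻]/[HCO3⁻])
log₁₀(0.0151) = -1.821
pH = 9.23 + (-1.821) = 7.41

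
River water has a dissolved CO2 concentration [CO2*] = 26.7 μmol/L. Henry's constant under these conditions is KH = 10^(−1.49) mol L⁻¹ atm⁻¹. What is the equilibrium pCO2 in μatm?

pCO2 = 825 μatm

KH = 10^(−1.49) = 3.236×10^-2 mol L⁻¹ atm⁻¹
pCO2 = [CO2*]/KH = 26.7×10^-6 / 3.236×10^-2 = 8.25×10^-4 atm = 825 μatm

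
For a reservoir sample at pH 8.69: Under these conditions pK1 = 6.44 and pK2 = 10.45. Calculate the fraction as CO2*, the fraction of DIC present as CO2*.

α₀ = 1 / (1 + K1/[H⁺] + K1K2/[H⁺]²) = 1 / (1 + 10^+2.25 + 10^+0.49)
   = 1 / (1 + 177.83 + 3.0903) = 1/181.92 = 0.005497

α₀ = 0.00550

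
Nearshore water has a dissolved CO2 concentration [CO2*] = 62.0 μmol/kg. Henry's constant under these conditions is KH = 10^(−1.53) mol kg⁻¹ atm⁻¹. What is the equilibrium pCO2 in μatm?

pCO2 = 2100 μatm

KH = 10^(−1.53) = 2.951×10^-2 mol kg⁻¹ atm⁻¹
pCO2 = [CO2*]/KH = 62.0×10^-6 / 2.951×10^-2 = 2.10×10^-3 atm = 2100 μatm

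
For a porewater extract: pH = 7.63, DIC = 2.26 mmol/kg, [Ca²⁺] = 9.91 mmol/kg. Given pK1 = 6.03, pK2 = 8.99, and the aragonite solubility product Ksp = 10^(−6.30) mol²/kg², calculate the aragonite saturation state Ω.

α₂ = 1 / (1 + [H⁺]/K2 + [H⁺]²/(K1K2)) = 1 / (1 + 10^+1.36 + 10^-0.24)
   = 1 / (1 + 22.909 + 0.57544) = 1/24.484 = 0.04084
[CO3²⁻] = α₂ × DIC = 0.04084 × 2.26 = 0.09230 mmol/kg
Ksp = 10^(−6.30) = 5.012×10^-7
Ω = [Ca²⁺][CO3²⁻]/Ksp = (9.91×10^-3)(9.230×10^-5) / 5.012×10^-7 = 1.83

Ω = 1.83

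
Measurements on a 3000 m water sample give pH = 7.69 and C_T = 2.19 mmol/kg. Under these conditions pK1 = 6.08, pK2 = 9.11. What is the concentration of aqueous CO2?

[CO2*] = 0.0506 mmol/kg

α₀ = 1 / (1 + K1/[H⁺] + K1K2/[H⁺]²) = 1 / (1 + 10^+1.61 + 10^+0.19)
   = 1 / (1 + 40.738 + 1.5488) = 1/43.287 = 0.02310
[CO2*] = α₀ × DIC = 0.02310 × 2.19 = 0.0506 mmol/kg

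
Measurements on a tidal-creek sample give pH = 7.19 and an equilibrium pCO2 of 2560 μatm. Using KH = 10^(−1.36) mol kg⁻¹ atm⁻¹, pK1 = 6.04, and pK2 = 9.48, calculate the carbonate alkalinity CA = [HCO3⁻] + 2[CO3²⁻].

[CO2*] = KH · pCO2 = 10^(−1.36) × 2560×10^-6 = 1.117×10^-4 mol/kg
α₀ = 1/(1 + K1/[H⁺] + K1K2/[H⁺]²) = 1/(1 + 10^+1.15 + 10^-1.14) = 0.06580
DIC = [CO2*]/α₀ = 1.117×10^-4 / 0.06580 = 1.698 mmol/kg
CA = (α₁ + 2α₂)·DIC = (0.9294 + 2×0.004767) × 1.698 = 1.59 mmol/kg

CA = 1.59 mmol/kg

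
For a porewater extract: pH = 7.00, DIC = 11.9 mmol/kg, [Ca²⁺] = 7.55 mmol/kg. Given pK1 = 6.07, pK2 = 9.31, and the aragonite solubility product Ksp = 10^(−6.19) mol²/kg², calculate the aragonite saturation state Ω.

α₂ = 1 / (1 + [H⁺]/K2 + [H⁺]²/(K1K2)) = 1 / (1 + 10^+2.31 + 10^+1.38)
   = 1 / (1 + 204.17 + 23.988) = 1/229.16 = 0.004364
[CO3²⁻] = α₂ × DIC = 0.004364 × 11.9 = 0.05193 mmol/kg
Ksp = 10^(−6.19) = 6.457×10^-7
Ω = [Ca²⁺][CO3²⁻]/Ksp = (7.55×10^-3)(5.193×10^-5) / 6.457×10^-7 = 0.607

Ω = 0.607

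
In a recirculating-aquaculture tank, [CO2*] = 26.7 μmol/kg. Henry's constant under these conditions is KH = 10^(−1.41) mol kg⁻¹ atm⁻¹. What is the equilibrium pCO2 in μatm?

pCO2 = 686 μatm

KH = 10^(−1.41) = 3.890×10^-2 mol kg⁻¹ atm⁻¹
pCO2 = [CO2*]/KH = 26.7×10^-6 / 3.890×10^-2 = 6.86×10^-4 atm = 686 μatm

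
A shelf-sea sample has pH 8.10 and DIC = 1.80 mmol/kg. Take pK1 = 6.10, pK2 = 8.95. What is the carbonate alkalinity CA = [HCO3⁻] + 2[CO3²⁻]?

CA = [HCO3⁻] + 2[CO3²⁻] = (α₁ + 2α₂)·DIC
At pH 8.10: [H⁺]/K1 = 10^-2.00 = 0.010000, K2/[H⁺] = 10^-0.85 = 0.14125
α₁ = 1/(1 + 0.010000 + 0.14125) = 1/1.1513 = 0.8686; α₂ = α₁·K2/[H⁺] = 0.1227
α₁ + 2α₂ = 1.1140
CA = 1.1140 × 1.80 = 2.01 mmol/kg

CA = 2.01 mmol/kg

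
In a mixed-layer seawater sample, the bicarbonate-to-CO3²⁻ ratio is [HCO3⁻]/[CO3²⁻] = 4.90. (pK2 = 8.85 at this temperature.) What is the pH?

pH = 8.16

From K2 = [H⁺][CO3²⁻]/[HCO3⁻]:  pH = pK2 − log₁₀([HCO3⁻]/[CO3²⁻])
log₁₀(4.90) = +0.690
pH = 8.85 − (+0.690) = 8.16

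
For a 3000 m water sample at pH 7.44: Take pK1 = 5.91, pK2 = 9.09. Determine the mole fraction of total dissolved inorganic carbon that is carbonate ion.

α₂ = 1 / (1 + [H⁺]/K2 + [H⁺]²/(K1K2)) = 1 / (1 + 10^+1.65 + 10^+0.12)
   = 1 / (1 + 44.668 + 1.3183) = 1/46.987 = 0.02128

α₂ = 0.0213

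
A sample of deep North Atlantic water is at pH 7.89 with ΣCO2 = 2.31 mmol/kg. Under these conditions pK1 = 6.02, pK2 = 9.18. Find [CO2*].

α₀ = 1 / (1 + K1/[H⁺] + K1K2/[H⁺]²) = 1 / (1 + 10^+1.87 + 10^+0.58)
   = 1 / (1 + 74.131 + 3.8019) = 1/78.933 = 0.01267
[CO2*] = α₀ × DIC = 0.01267 × 2.31 = 0.0293 mmol/kg

[CO2*] = 0.0293 mmol/kg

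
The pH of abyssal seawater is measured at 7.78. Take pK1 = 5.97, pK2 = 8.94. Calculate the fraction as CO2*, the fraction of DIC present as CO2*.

α₀ = 1 / (1 + K1/[H⁺] + K1K2/[H⁺]²) = 1 / (1 + 10^+1.81 + 10^+0.65)
   = 1 / (1 + 64.565 + 4.4668) = 1/70.032 = 0.01428

α₀ = 0.0143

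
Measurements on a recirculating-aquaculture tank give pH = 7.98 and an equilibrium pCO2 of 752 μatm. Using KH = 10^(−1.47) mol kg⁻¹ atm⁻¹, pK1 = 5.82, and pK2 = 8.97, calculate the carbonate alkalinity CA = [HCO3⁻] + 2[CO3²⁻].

[CO2*] = KH · pCO2 = 10^(−1.47) × 752×10^-6 = 2.548×10^-5 mol/kg
α₀ = 1/(1 + K1/[H⁺] + K1K2/[H⁺]²) = 1/(1 + 10^+2.16 + 10^+1.17) = 0.006237
DIC = [CO2*]/α₀ = 2.548×10^-5 / 0.006237 = 4.086 mmol/kg
CA = (α₁ + 2α₂)·DIC = (0.9015 + 2×0.09225) × 4.086 = 4.44 mmol/kg

CA = 4.44 mmol/kg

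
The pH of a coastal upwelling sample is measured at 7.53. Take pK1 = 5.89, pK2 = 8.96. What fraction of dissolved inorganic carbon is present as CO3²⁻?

α₂ = 0.0350

α₂ = 1 / (1 + [H⁺]/K2 + [H⁺]²/(K1K2)) = 1 / (1 + 10^+1.43 + 10^-0.21)
   = 1 / (1 + 26.915 + 0.61660) = 1/28.532 = 0.03505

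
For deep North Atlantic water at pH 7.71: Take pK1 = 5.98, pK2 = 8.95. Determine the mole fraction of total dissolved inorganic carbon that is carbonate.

α₂ = 0.0535

α₂ = 1 / (1 + [H⁺]/K2 + [H⁺]²/(K1K2)) = 1 / (1 + 10^+1.24 + 10^-0.49)
   = 1 / (1 + 17.378 + 0.32359) = 1/18.702 = 0.05347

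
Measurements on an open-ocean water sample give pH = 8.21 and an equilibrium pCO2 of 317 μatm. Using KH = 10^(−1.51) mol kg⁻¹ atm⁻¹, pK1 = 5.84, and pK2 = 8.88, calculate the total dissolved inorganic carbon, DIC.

DIC = 2.80 mmol/kg

[CO2*] = KH · pCO2 = 10^(−1.51) × 317×10^-6 = 9.796×10^-6 mol/kg
α₀ = 1/(1 + K1/[H⁺] + K1K2/[H⁺]²) = 1/(1 + 10^+2.37 + 10^+1.70) = 0.003502
DIC = [CO2*]/α₀ = 9.796×10^-6 / 0.003502 = 2.80 mmol/kg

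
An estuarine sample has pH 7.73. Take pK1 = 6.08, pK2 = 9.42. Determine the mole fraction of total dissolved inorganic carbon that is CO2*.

α₀ = 0.0215

α₀ = 1 / (1 + K1/[H⁺] + K1K2/[H⁺]²) = 1 / (1 + 10^+1.65 + 10^-0.04)
   = 1 / (1 + 44.668 + 0.91201) = 1/46.580 = 0.02147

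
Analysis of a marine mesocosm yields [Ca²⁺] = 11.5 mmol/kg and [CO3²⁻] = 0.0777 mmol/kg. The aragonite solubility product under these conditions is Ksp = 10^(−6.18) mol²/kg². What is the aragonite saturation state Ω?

Ksp = 10^(−6.18) = 6.607×10^-7
Ω = [Ca²⁺][CO3²⁻]/Ksp = (11.5×10^-3)(0.0777×10^-3) / 6.607×10^-7 = 1.35

Ω = 1.35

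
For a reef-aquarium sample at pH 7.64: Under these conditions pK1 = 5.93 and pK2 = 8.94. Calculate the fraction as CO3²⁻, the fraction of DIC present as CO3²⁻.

α₂ = 0.0469

α₂ = 1 / (1 + [H⁺]/K2 + [H⁺]²/(K1K2)) = 1 / (1 + 10^+1.30 + 10^-0.41)
   = 1 / (1 + 19.953 + 0.38905) = 1/21.342 = 0.04686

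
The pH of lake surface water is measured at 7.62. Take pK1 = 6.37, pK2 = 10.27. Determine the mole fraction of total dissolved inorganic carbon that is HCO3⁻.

α₁ = 0.945

α₁ = 1 / (1 + [H⁺]/K1 + K2/[H⁺]) = 1 / (1 + 10^-1.25 + 10^-2.65)
   = 1 / (1 + 0.056234 + 0.0022387) = 1/1.0585 = 0.9448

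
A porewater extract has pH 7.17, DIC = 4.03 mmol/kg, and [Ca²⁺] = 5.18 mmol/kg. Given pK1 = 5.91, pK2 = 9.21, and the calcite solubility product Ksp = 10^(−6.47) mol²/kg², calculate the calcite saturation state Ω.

Ω = 0.528

α₂ = 1 / (1 + [H⁺]/K2 + [H⁺]²/(K1K2)) = 1 / (1 + 10^+2.04 + 10^+0.78)
   = 1 / (1 + 109.65 + 6.0256) = 1/116.67 = 0.008571
[CO3²⁻] = α₂ × DIC = 0.008571 × 4.03 = 0.03454 mmol/kg
Ksp = 10^(−6.47) = 3.388×10^-7
Ω = [Ca²⁺][CO3²⁻]/Ksp = (5.18×10^-3)(3.454×10^-5) / 3.388×10^-7 = 0.528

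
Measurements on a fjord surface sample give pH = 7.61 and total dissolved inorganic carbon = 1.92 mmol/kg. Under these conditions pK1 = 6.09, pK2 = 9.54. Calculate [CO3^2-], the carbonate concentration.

[CO3²⁻] = 0.0216 mmol/kg

α₂ = 1 / (1 + [H⁺]/K2 + [H⁺]²/(K1K2)) = 1 / (1 + 10^+1.93 + 10^+0.41)
   = 1 / (1 + 85.114 + 2.5704) = 1/88.684 = 0.01128
[CO3²⁻] = α₂ × DIC = 0.01128 × 1.92 = 0.0216 mmol/kg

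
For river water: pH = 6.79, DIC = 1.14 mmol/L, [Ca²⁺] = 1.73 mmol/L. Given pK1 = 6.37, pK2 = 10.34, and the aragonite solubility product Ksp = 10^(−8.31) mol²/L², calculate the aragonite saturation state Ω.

Ω = 0.0822

α₂ = 1 / (1 + [H⁺]/K2 + [H⁺]²/(K1K2)) = 1 / (1 + 10^+3.55 + 10^+3.13)
   = 1 / (1 + 3548.1 + 1349.0) = 1/4898.1 = 0.0002042
[CO3²⁻] = α₂ × DIC = 0.0002042 × 1.14 = 0.0002327 mmol/L = 0.2327 μmol/L
Ksp = 10^(−8.31) = 4.898×10^-9
Ω = [Ca²⁺][CO3²⁻]/Ksp = (1.73×10^-3)(2.327×10^-7) / 4.898×10^-9 = 0.0822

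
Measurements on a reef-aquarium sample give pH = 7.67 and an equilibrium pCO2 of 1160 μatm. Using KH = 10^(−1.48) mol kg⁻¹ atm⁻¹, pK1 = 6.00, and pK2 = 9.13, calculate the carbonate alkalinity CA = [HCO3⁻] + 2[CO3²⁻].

[CO2*] = KH · pCO2 = 10^(−1.48) × 1160×10^-6 = 3.841×10^-5 mol/kg
α₀ = 1/(1 + K1/[H⁺] + K1K2/[H⁺]²) = 1/(1 + 10^+1.67 + 10^+0.21) = 0.02024
DIC = [CO2*]/α₀ = 3.841×10^-5 / 0.02024 = 1.897 mmol/kg
CA = (α₁ + 2α₂)·DIC = (0.9469 + 2×0.03283) × 1.897 = 1.92 mmol/kg

CA = 1.92 mmol/kg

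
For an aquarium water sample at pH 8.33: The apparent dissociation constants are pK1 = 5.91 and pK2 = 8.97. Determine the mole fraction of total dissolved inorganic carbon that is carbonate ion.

α₂ = 1 / (1 + [H⁺]/K2 + [H⁺]²/(K1K2)) = 1 / (1 + 10^+0.64 + 10^-1.78)
   = 1 / (1 + 4.3652 + 0.016596) = 1/5.3818 = 0.1858

α₂ = 0.186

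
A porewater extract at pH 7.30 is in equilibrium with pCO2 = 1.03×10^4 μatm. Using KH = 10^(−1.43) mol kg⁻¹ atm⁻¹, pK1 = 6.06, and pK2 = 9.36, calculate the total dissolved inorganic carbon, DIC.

DIC = 7.09 mmol/kg

[CO2*] = KH · pCO2 = 10^(−1.43) × 1.03×10^4×10^-6 = 3.827×10^-4 mol/kg
α₀ = 1/(1 + K1/[H⁺] + K1K2/[H⁺]²) = 1/(1 + 10^+1.24 + 10^-0.82) = 0.05397
DIC = [CO2*]/α₀ = 3.827×10^-4 / 0.05397 = 7.09 mmol/kg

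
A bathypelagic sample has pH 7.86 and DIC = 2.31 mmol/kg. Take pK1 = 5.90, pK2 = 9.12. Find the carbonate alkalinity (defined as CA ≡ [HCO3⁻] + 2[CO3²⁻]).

CA = 2.41 mmol/kg

CA = [HCO3⁻] + 2[CO3²⁻] = (α₁ + 2α₂)·DIC
At pH 7.86: [H⁺]/K1 = 10^-1.96 = 0.010965, K2/[H⁺] = 10^-1.26 = 0.054954
α₁ = 1/(1 + 0.010965 + 0.054954) = 1/1.0659 = 0.9382; α₂ = α₁·K2/[H⁺] = 0.05156
α₁ + 2α₂ = 1.0413
CA = 1.0413 × 2.31 = 2.41 mmol/kg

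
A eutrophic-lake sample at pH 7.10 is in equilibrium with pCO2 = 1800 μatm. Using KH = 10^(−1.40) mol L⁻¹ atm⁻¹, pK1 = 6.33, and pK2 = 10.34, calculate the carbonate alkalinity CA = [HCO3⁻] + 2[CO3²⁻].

[CO2*] = KH · pCO2 = 10^(−1.40) × 1800×10^-6 = 7.166×10^-5 mol/L
α₀ = 1/(1 + K1/[H⁺] + K1K2/[H⁺]²) = 1/(1 + 10^+0.77 + 10^-2.47) = 0.1451
DIC = [CO2*]/α₀ = 7.166×10^-5 / 0.1451 = 0.4939 mmol/L
CA = (α₁ + 2α₂)·DIC = (0.8544 + 2×0.0004917) × 0.4939 = 0.422 mmol/L

CA = 0.422 mmol/L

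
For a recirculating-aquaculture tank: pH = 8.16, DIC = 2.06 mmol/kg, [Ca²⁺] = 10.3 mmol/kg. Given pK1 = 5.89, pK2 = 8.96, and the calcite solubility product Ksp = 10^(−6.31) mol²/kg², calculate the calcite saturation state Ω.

Ω = 5.90

α₂ = 1 / (1 + [H⁺]/K2 + [H⁺]²/(K1K2)) = 1 / (1 + 10^+0.80 + 10^-1.47)
   = 1 / (1 + 6.3096 + 0.033884) = 1/7.3435 = 0.1362
[CO3²⁻] = α₂ × DIC = 0.1362 × 2.06 = 0.2805 mmol/kg
Ksp = 10^(−6.31) = 4.898×10^-7
Ω = [Ca²⁺][CO3²⁻]/Ksp = (10.3×10^-3)(2.805×10^-4) / 4.898×10^-7 = 5.90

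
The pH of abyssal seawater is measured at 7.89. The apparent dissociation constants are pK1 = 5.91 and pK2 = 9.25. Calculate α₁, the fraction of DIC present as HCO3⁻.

α₁ = 0.949

α₁ = 1 / (1 + [H⁺]/K1 + K2/[H⁺]) = 1 / (1 + 10^-1.98 + 10^-1.36)
   = 1 / (1 + 0.010471 + 0.043652) = 1/1.0541 = 0.9487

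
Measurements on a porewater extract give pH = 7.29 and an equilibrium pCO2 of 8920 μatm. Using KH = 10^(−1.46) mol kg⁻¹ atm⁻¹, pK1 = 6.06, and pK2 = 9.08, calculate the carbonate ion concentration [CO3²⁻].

[CO2*] = KH · pCO2 = 10^(−1.46) × 8920×10^-6 = 3.093×10^-4 mol/kg
α₀ = 1/(1 + K1/[H⁺] + K1K2/[H⁺]²) = 1/(1 + 10^+1.23 + 10^-0.56) = 0.05477
DIC = [CO2*]/α₀ = 3.093×10^-4 / 0.05477 = 5.647 mmol/kg
[CO3²⁻] = α₂·DIC; α₂ = 0.01509, so [CO3²⁻] = 0.01509 × 5.647 = 0.0852 mmol/kg

[CO3²⁻] = 0.0852 mmol/kg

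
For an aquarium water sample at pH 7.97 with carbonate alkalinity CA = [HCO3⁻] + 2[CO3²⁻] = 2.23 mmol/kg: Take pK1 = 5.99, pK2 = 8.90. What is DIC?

CA = [HCO3⁻] + 2[CO3²⁻] = (α₁ + 2α₂)·DIC
At pH 7.97: [H⁺]/K1 = 10^-1.98 = 0.010471, K2/[H⁺] = 10^-0.93 = 0.11749
α₁ = 1/(1 + 0.010471 + 0.11749) = 1/1.1280 = 0.8866; α₂ = α₁·K2/[H⁺] = 0.1042
α₁ + 2α₂ = 1.0949
DIC = CA / (α₁ + 2α₂) = 2.23 / 1.0949 = 2.04 mmol/kg

DIC = 2.04 mmol/kg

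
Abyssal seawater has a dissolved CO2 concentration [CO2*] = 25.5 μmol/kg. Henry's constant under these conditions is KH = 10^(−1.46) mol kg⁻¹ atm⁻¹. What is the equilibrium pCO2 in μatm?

KH = 10^(−1.46) = 3.467×10^-2 mol kg⁻¹ atm⁻¹
pCO2 = [CO2*]/KH = 25.5×10^-6 / 3.467×10^-2 = 7.35×10^-4 atm = 735 μatm

pCO2 = 735 μatm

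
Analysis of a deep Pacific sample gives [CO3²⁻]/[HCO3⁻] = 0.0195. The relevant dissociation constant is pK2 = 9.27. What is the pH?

From K2 = [H⁺][CO3²⁻]/[HCO3⁻]:  pH = pK2 + log₁₀([CO3²⁻]/[HCO3⁻])
log₁₀(0.0195) = -1.710
pH = 9.27 + (-1.710) = 7.56

pH = 7.56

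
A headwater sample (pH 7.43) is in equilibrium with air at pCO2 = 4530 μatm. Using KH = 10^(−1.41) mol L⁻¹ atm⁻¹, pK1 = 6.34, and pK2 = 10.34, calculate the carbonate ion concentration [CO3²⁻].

[CO2*] = KH · pCO2 = 10^(−1.41) × 4530×10^-6 = 1.762×10^-4 mol/L
α₀ = 1/(1 + K1/[H⁺] + K1K2/[H⁺]²) = 1/(1 + 10^+1.09 + 10^-1.82) = 0.07509
DIC = [CO2*]/α₀ = 1.762×10^-4 / 0.07509 = 2.347 mmol/L
[CO3²⁻] = α₂·DIC; α₂ = 0.001136, so [CO3²⁻] = 0.001136 × 2.347 = 0.00267 mmol/L = 2.67 μmol/L

[CO3²⁻] = 2.67 μmol/L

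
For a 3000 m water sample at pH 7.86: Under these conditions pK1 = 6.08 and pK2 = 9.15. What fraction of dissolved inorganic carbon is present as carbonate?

α₂ = 1 / (1 + [H⁺]/K2 + [H⁺]²/(K1K2)) = 1 / (1 + 10^+1.29 + 10^-0.49)
   = 1 / (1 + 19.498 + 0.32359) = 1/20.822 = 0.04803

α₂ = 0.0480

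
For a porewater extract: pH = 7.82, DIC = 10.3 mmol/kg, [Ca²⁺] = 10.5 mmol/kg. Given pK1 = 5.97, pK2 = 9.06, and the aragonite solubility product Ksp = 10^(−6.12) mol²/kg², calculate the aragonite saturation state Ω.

Ω = 7.66

α₂ = 1 / (1 + [H⁺]/K2 + [H⁺]²/(K1K2)) = 1 / (1 + 10^+1.24 + 10^-0.61)
   = 1 / (1 + 17.378 + 0.24547) = 1/18.623 = 0.05370
[CO3²⁻] = α₂ × DIC = 0.05370 × 10.3 = 0.5531 mmol/kg
Ksp = 10^(−6.12) = 7.586×10^-7
Ω = [Ca²⁺][CO3²⁻]/Ksp = (10.5×10^-3)(5.531×10^-4) / 7.586×10^-7 = 7.66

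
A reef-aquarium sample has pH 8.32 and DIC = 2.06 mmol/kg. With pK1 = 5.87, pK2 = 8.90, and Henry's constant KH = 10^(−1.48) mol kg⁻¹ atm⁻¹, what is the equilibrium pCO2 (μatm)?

pCO2 = 174 μatm

α₀ = 1 / (1 + K1/[H⁺] + K1K2/[H⁺]²) = 1 / (1 + 10^+2.45 + 10^+1.87)
   = 1 / (1 + 281.84 + 74.131) = 1/356.97 = 0.002801
[CO2*] = α₀ × DIC = 0.002801 × 2.06 = 0.005771 mmol/kg = 5.771 μmol/kg
pCO2 = [CO2*]/KH = 5.771×10^-6 / 3.311×10^-2 = 174 μatm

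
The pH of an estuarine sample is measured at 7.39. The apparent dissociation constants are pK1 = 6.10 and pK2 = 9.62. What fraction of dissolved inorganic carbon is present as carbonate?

α₂ = 1 / (1 + [H⁺]/K2 + [H⁺]²/(K1K2)) = 1 / (1 + 10^+2.23 + 10^+0.94)
   = 1 / (1 + 169.82 + 8.7096) = 1/179.53 = 0.005570

α₂ = 0.00557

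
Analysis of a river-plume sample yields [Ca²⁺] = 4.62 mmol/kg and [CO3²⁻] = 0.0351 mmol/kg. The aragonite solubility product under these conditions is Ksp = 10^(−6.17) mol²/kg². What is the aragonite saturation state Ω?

Ω = 0.240

Ksp = 10^(−6.17) = 6.761×10^-7
Ω = [Ca²⁺][CO3²⁻]/Ksp = (4.62×10^-3)(0.0351×10^-3) / 6.761×10^-7 = 0.240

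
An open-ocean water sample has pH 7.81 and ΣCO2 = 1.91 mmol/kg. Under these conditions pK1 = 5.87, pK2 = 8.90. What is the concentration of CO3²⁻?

α₂ = 1 / (1 + [H⁺]/K2 + [H⁺]²/(K1K2)) = 1 / (1 + 10^+1.09 + 10^-0.85)
   = 1 / (1 + 12.303 + 0.14125) = 1/13.444 = 0.07438
[CO3²⁻] = α₂ × DIC = 0.07438 × 1.91 = 0.142 mmol/kg

[CO3²⁻] = 0.142 mmol/kg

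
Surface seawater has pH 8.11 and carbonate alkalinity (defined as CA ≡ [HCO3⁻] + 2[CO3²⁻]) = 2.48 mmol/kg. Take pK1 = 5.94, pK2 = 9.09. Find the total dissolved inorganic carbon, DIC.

DIC = 2.28 mmol/kg

CA = [HCO3⁻] + 2[CO3²⁻] = (α₁ + 2α₂)·DIC
At pH 8.11: [H⁺]/K1 = 10^-2.17 = 0.0067608, K2/[H⁺] = 10^-0.98 = 0.10471
α₁ = 1/(1 + 0.0067608 + 0.10471) = 1/1.1115 = 0.8997; α₂ = α₁·K2/[H⁺] = 0.09421
α₁ + 2α₂ = 1.0881
DIC = CA / (α₁ + 2α₂) = 2.48 / 1.0881 = 2.28 mmol/kg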